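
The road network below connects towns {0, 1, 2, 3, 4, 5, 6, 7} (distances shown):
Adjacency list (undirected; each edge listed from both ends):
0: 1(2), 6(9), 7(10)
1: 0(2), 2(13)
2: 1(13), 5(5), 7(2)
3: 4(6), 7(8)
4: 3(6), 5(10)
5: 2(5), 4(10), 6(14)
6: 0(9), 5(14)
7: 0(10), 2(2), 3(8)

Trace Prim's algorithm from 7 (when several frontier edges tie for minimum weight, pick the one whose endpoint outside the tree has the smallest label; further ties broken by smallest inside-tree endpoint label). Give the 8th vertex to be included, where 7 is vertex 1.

6

Prim, starting at 7.
Step 1: frontier [2—7 2, 3—7 8, 0—7 10] → take 2—7 (2); add 2.
Step 2: frontier [2—5 5, 1—2 13, 3—7 8, 0—7 10] → take 2—5 (5); add 5.
Step 3: frontier [1—2 13, 4—5 10, 5—6 14, 3—7 8, 0—7 10] → take 3—7 (8); add 3.
Step 4: frontier [1—2 13, 3—4 6, 4—5 10, 5—6 14, 0—7 10] → take 3—4 (6); add 4.
Step 5: frontier [1—2 13, 5—6 14, 0—7 10] → take 0—7 (10); add 0.
Step 6: frontier [0—1 2, 0—6 9, 1—2 13, 5—6 14] → take 0—1 (2); add 1.
Step 7: frontier [0—6 9, 5—6 14] → take 0—6 (9); add 6.
Vertex order: 7, 2, 5, 3, 4, 0, 1, 6. The 8th vertex is 6.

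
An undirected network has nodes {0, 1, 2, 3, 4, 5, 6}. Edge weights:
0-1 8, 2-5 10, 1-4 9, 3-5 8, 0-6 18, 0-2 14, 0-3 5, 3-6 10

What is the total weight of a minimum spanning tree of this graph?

Sort edges by weight, then run Kruskal:
0-3 (5): add — endpoints in different components.
0-1 (8): add — endpoints in different components.
3-5 (8): add — endpoints in different components.
1-4 (9): add — endpoints in different components.
2-5 (10): add — endpoints in different components.
3-6 (10): add — endpoints in different components.
MST edges: 0-3, 0-1, 3-5, 1-4, 2-5, 3-6; total weight 5+8+8+9+10+10 = 50.

50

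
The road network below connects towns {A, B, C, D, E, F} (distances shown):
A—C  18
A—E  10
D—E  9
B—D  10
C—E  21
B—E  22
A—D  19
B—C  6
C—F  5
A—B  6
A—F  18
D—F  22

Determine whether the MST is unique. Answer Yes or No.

No

Sort edges by weight, then run Kruskal:
C—F (5): add. Components now {A} {B} {C,F} {D} {E}
A—B (6): add. Components now {A,B} {C,F} {D} {E}
B—C (6): add. Components now {A,B,C,F} {D} {E}
D—E (9): add. Components now {A,B,C,F} {D,E}
A—E (10): add. Components now {A,B,C,D,E,F}
Non-tree edge B—D has weight 10, equal to the heaviest edge on its tree cycle — swapping gives another MST of the same weight. Not unique.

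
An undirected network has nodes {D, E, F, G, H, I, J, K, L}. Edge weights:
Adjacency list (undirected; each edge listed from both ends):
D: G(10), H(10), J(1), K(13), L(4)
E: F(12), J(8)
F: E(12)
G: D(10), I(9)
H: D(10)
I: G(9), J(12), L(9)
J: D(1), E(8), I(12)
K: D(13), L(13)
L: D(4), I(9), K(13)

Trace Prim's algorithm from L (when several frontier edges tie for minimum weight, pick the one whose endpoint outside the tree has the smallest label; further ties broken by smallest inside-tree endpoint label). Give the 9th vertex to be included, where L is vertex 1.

K

Grow the tree from L using Prim:
Step 1: frontier [D–L 4, I–L 9, K–L 13] → take D–L (4); add D.
Step 2: frontier [D–J 1, D–G 10, D–H 10, D–K 13, I–L 9, K–L 13] → take D–J (1); add J.
Step 3: frontier [D–G 10, D–H 10, D–K 13, E–J 8, I–J 12, I–L 9, K–L 13] → take E–J (8); add E.
Step 4: frontier [D–G 10, D–H 10, D–K 13, E–F 12, I–J 12, I–L 9, K–L 13] → take I–L (9); add I.
Step 5: frontier [D–G 10, D–H 10, D–K 13, E–F 12, G–I 9, K–L 13] → take G–I (9); add G.
Step 6: frontier [D–H 10, D–K 13, E–F 12, K–L 13] → take D–H (10); add H.
Step 7: frontier [D–K 13, E–F 12, K–L 13] → take E–F (12); add F.
Step 8: frontier [D–K 13, K–L 13] → take D–K (13); add K.
Vertex order: L, D, J, E, I, G, H, F, K. The 9th vertex is K.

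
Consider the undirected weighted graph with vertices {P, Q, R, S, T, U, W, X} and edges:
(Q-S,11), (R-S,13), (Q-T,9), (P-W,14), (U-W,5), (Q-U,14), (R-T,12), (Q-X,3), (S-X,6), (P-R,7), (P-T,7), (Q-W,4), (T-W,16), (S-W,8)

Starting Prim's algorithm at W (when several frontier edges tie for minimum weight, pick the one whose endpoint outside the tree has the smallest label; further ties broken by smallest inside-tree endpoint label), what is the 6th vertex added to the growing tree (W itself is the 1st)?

Prim, starting at W.
Step 1: cheapest edge leaving the tree is Q-W (4); add Q.
Step 2: cheapest edge leaving the tree is Q-X (3); add X.
Step 3: cheapest edge leaving the tree is U-W (5); add U.
Step 4: cheapest edge leaving the tree is S-X (6); add S.
Step 5: cheapest edge leaving the tree is Q-T (9); add T.
Step 6: cheapest edge leaving the tree is P-T (7); add P.
Step 7: cheapest edge leaving the tree is P-R (7); add R.
Vertex order: W, Q, X, U, S, T, P, R. The 6th vertex is T.

T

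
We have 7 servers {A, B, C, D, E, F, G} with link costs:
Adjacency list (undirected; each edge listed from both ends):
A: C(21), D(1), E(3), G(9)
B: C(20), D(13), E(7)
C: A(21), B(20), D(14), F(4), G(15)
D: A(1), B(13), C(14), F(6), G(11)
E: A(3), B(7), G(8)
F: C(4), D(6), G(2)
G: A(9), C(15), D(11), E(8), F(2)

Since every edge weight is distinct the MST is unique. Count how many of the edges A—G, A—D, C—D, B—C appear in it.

1

Kruskal's algorithm — process edges by increasing weight (ties by edge label):
A—D (1): add — endpoints in different components.
F—G (2): add — endpoints in different components.
A—E (3): add — endpoints in different components.
C—F (4): add — endpoints in different components.
D—F (6): add — endpoints in different components.
B—E (7): add — endpoints in different components.
MST edge set: {A—D, F—G, A—E, C—F, D—F, B—E}.
Of the listed edges, {A—D} are in the MST → 1.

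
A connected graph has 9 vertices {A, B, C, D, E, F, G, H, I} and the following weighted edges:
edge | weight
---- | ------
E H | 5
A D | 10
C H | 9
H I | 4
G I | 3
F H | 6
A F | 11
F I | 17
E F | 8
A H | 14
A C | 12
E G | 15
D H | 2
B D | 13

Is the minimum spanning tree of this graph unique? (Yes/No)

Yes

Kruskal's algorithm — process edges by increasing weight (ties by edge label):
D H (2): add — endpoints in different components.
G I (3): add — endpoints in different components.
H I (4): add — endpoints in different components.
E H (5): add — endpoints in different components.
F H (6): add — endpoints in different components.
E F (8): skip — E and F already connected.
C H (9): add — endpoints in different components.
A D (10): add — endpoints in different components.
A F (11): skip — A and F already connected.
A C (12): skip — A and C already connected.
B D (13): add — endpoints in different components.
Every non-tree edge has weight strictly greater than the heaviest edge on the tree path between its endpoints, so the MST is unique.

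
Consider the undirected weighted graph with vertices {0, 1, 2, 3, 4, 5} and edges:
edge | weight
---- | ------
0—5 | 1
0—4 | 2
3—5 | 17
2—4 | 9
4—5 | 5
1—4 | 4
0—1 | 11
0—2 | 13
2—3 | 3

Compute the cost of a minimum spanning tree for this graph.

19

Prim's algorithm from 5:
Step 1: frontier [0—5 1, 4—5 5, 3—5 17] → take 0—5 (1); add 0.
Step 2: frontier [0—4 2, 0—1 11, 0—2 13, 4—5 5, 3—5 17] → take 0—4 (2); add 4.
Step 3: frontier [0—1 11, 0—2 13, 1—4 4, 2—4 9, 3—5 17] → take 1—4 (4); add 1.
Step 4: frontier [0—2 13, 2—4 9, 3—5 17] → take 2—4 (9); add 2.
Step 5: frontier [2—3 3, 3—5 17] → take 2—3 (3); add 3.
MST edges: 0—5, 0—4, 1—4, 2—4, 2—3; total weight 1+2+4+9+3 = 19.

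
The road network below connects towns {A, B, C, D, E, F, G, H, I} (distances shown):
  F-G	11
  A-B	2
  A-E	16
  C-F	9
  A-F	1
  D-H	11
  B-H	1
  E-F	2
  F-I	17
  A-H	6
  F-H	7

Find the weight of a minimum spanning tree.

Prim, starting at H.
Step 1: cheapest edge leaving the tree is B-H (1); add B.
Step 2: cheapest edge leaving the tree is A-B (2); add A.
Step 3: cheapest edge leaving the tree is A-F (1); add F.
Step 4: cheapest edge leaving the tree is E-F (2); add E.
Step 5: cheapest edge leaving the tree is C-F (9); add C.
Step 6: cheapest edge leaving the tree is D-H (11); add D.
Step 7: cheapest edge leaving the tree is F-G (11); add G.
Step 8: cheapest edge leaving the tree is F-I (17); add I.
MST edges: B-H, A-B, A-F, E-F, C-F, D-H, F-G, F-I; total weight 1+2+1+2+9+11+11+17 = 54.

54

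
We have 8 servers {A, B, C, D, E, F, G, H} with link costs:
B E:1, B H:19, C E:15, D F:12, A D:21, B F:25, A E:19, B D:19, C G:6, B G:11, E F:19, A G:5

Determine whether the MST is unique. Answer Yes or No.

Sort edges by weight, then run Kruskal:
B E (1): add — endpoints in different components.
A G (5): add — endpoints in different components.
C G (6): add — endpoints in different components.
B G (11): add — endpoints in different components.
D F (12): add — endpoints in different components.
C E (15): skip — C and E already connected.
A E (19): skip — A and E already connected.
B D (19): add — endpoints in different components.
B H (19): add — endpoints in different components.
Non-tree edge E F has weight 19, equal to the heaviest edge on its tree cycle — swapping gives another MST of the same weight. Not unique.

No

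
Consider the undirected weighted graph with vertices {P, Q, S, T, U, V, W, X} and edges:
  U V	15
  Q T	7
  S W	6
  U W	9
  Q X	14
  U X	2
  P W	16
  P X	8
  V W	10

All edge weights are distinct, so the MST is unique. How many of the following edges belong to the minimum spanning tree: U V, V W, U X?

2

Kruskal's algorithm — process edges by increasing weight (ties by edge label):
U X (2): add — endpoints in different components.
S W (6): add — endpoints in different components.
Q T (7): add — endpoints in different components.
P X (8): add — endpoints in different components.
U W (9): add — endpoints in different components.
V W (10): add — endpoints in different components.
Q X (14): add — endpoints in different components.
MST edge set: {U X, S W, Q T, P X, U W, V W, Q X}.
Of the listed edges, {V W, U X} are in the MST → 2.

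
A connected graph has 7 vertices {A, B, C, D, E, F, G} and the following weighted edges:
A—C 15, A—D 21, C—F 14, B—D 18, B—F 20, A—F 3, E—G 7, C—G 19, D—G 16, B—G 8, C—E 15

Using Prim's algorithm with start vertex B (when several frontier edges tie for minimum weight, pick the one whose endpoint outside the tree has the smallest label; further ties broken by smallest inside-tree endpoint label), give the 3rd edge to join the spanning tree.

Prim's algorithm from B:
Step 1: frontier [B—G 8, B—D 18, B—F 20] → take B—G (8); add G.
Step 2: frontier [B—D 18, B—F 20, E—G 7, D—G 16, C—G 19] → take E—G (7); add E.
Step 3: frontier [B—D 18, B—F 20, C—E 15, D—G 16, C—G 19] → take C—E (15); add C.
Step 4: frontier [B—D 18, B—F 20, C—F 14, A—C 15, D—G 16] → take C—F (14); add F.
Step 5: frontier [B—D 18, A—C 15, A—F 3, D—G 16] → take A—F (3); add A.
Step 6: frontier [A—D 21, B—D 18, D—G 16] → take D—G (16); add D.
The 3rd edge added is C—E.

C-E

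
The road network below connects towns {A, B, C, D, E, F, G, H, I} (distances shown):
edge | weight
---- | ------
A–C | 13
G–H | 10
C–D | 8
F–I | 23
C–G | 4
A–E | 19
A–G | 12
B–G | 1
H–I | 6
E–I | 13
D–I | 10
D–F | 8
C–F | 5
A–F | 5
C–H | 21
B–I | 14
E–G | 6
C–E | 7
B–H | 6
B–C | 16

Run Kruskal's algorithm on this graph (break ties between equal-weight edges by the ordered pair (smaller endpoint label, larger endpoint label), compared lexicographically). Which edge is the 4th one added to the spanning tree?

Kruskal: consider edges lightest-first.
B–G (1): add — endpoints in different components.
C–G (4): add — endpoints in different components.
A–F (5): add — endpoints in different components.
C–F (5): add — endpoints in different components.
B–H (6): add — endpoints in different components.
E–G (6): add — endpoints in different components.
H–I (6): add — endpoints in different components.
C–E (7): skip — C and E already connected.
C–D (8): add — endpoints in different components.
The 4th edge added is C–F.

C-F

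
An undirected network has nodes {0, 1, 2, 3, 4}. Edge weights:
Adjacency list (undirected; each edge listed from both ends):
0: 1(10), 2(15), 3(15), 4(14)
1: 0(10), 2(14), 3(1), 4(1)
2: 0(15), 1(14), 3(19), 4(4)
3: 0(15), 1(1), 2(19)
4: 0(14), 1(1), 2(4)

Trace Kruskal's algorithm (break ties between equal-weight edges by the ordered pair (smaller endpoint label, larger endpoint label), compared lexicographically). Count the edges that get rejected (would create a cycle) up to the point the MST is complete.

Kruskal's algorithm — process edges by increasing weight (ties by edge label):
1—3 (1): add. Components now {0} {1,3} {2} {4}
1—4 (1): add. Components now {0} {1,3,4} {2}
2—4 (4): add. Components now {0} {1,2,3,4}
0—1 (10): add. Components now {0,1,2,3,4}
Edges rejected before the tree was complete: 0.

0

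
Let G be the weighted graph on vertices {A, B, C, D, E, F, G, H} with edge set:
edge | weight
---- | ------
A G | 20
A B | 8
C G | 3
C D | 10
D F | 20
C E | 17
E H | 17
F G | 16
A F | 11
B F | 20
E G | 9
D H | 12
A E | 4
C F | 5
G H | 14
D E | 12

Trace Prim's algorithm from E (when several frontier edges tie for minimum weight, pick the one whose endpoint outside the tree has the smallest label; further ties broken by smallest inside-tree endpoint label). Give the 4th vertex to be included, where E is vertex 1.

Prim's algorithm from E:
Step 1: cheapest edge leaving the tree is A E (4); add A.
Step 2: cheapest edge leaving the tree is A B (8); add B.
Step 3: cheapest edge leaving the tree is E G (9); add G.
Step 4: cheapest edge leaving the tree is C G (3); add C.
Step 5: cheapest edge leaving the tree is C F (5); add F.
Step 6: cheapest edge leaving the tree is C D (10); add D.
Step 7: cheapest edge leaving the tree is D H (12); add H.
Vertex order: E, A, B, G, C, F, D, H. The 4th vertex is G.

G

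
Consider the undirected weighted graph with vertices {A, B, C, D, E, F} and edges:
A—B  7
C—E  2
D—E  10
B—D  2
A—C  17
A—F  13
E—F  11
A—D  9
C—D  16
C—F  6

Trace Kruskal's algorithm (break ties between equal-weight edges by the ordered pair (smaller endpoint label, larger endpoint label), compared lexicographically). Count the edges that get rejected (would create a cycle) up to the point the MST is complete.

1

Kruskal: consider edges lightest-first.
B—D (2): add — endpoints in different components.
C—E (2): add — endpoints in different components.
C—F (6): add — endpoints in different components.
A—B (7): add — endpoints in different components.
A—D (9): skip — A and D already connected.
D—E (10): add — endpoints in different components.
Edges rejected before the tree was complete: 1.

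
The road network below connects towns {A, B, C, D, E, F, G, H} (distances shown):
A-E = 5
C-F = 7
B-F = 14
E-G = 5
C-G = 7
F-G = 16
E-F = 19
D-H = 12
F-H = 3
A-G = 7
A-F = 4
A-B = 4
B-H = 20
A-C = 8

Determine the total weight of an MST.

40

Grow the tree from G using Prim:
Step 1: frontier [E-G 5, A-G 7, C-G 7, F-G 16] → take E-G (5); add E.
Step 2: frontier [A-E 5, E-F 19, A-G 7, C-G 7, F-G 16] → take A-E (5); add A.
Step 3: frontier [A-B 4, A-F 4, A-C 8, E-F 19, C-G 7, F-G 16] → take A-B (4); add B.
Step 4: frontier [A-F 4, A-C 8, B-F 14, B-H 20, E-F 19, C-G 7, F-G 16] → take A-F (4); add F.
Step 5: frontier [A-C 8, B-H 20, F-H 3, C-F 7, C-G 7] → take F-H (3); add H.
Step 6: frontier [A-C 8, C-F 7, C-G 7, D-H 12] → take C-F (7); add C.
Step 7: frontier [D-H 12] → take D-H (12); add D.
MST edges: E-G, A-E, A-B, A-F, F-H, C-F, D-H; total weight 5+5+4+4+3+7+12 = 40.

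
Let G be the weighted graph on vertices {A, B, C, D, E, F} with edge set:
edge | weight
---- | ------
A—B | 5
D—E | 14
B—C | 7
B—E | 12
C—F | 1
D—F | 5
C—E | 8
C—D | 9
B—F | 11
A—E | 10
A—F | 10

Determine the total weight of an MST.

26

Prim, starting at F.
Step 1: cheapest edge leaving the tree is C—F (1); add C.
Step 2: cheapest edge leaving the tree is D—F (5); add D.
Step 3: cheapest edge leaving the tree is B—C (7); add B.
Step 4: cheapest edge leaving the tree is A—B (5); add A.
Step 5: cheapest edge leaving the tree is C—E (8); add E.
MST edges: C—F, D—F, B—C, A—B, C—E; total weight 1+5+7+5+8 = 26.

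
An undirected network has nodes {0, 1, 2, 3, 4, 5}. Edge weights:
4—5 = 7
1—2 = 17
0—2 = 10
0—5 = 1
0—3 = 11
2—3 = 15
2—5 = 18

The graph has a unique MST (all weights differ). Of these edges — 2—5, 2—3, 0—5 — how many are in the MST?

Kruskal: consider edges lightest-first.
0—5 (1): add — endpoints in different components.
4—5 (7): add — endpoints in different components.
0—2 (10): add — endpoints in different components.
0—3 (11): add — endpoints in different components.
2—3 (15): skip — 2 and 3 already connected.
1—2 (17): add — endpoints in different components.
MST edge set: {0—5, 4—5, 0—2, 0—3, 1—2}.
Of the listed edges, {0—5} are in the MST → 1.

1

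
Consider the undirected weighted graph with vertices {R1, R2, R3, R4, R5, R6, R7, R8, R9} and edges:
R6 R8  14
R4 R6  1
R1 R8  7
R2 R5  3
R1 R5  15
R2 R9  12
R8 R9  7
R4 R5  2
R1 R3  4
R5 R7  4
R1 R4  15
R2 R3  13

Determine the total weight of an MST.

40

Kruskal: consider edges lightest-first.
R4 R6 (1): add — endpoints in different components.
R4 R5 (2): add — endpoints in different components.
R2 R5 (3): add — endpoints in different components.
R1 R3 (4): add — endpoints in different components.
R5 R7 (4): add — endpoints in different components.
R1 R8 (7): add — endpoints in different components.
R8 R9 (7): add — endpoints in different components.
R2 R9 (12): add — endpoints in different components.
MST edges: R4 R6, R4 R5, R2 R5, R1 R3, R5 R7, R1 R8, R8 R9, R2 R9; total weight 1+2+3+4+4+7+7+12 = 40.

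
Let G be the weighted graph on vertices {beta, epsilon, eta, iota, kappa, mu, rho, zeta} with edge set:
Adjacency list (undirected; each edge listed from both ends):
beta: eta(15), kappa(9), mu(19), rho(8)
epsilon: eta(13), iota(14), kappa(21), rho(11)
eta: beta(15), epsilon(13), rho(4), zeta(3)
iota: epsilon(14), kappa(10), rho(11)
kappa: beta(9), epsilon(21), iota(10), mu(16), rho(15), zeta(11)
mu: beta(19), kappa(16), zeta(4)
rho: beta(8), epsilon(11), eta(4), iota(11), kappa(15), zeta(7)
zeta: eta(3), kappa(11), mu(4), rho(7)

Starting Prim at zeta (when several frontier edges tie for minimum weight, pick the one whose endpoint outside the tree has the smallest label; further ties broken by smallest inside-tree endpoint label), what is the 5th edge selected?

beta-kappa

Grow the tree from zeta using Prim:
Step 1: cheapest edge leaving the tree is eta—zeta (3); add eta.
Step 2: cheapest edge leaving the tree is mu—zeta (4); add mu.
Step 3: cheapest edge leaving the tree is eta—rho (4); add rho.
Step 4: cheapest edge leaving the tree is beta—rho (8); add beta.
Step 5: cheapest edge leaving the tree is beta—kappa (9); add kappa.
Step 6: cheapest edge leaving the tree is iota—kappa (10); add iota.
Step 7: cheapest edge leaving the tree is epsilon—rho (11); add epsilon.
The 5th edge added is beta—kappa.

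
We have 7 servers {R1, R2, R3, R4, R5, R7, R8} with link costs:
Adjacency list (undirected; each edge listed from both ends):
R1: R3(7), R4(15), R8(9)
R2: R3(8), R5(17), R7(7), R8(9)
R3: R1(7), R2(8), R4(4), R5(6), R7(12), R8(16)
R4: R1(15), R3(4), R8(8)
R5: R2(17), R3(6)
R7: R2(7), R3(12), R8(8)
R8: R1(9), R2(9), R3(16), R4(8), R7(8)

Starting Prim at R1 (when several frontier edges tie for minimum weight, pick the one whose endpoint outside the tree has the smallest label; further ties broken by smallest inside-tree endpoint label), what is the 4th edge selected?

R2-R3

Grow the tree from R1 using Prim:
Step 1: cheapest edge leaving the tree is R1-R3 (7); add R3.
Step 2: cheapest edge leaving the tree is R3-R4 (4); add R4.
Step 3: cheapest edge leaving the tree is R3-R5 (6); add R5.
Step 4: cheapest edge leaving the tree is R2-R3 (8); add R2.
Step 5: cheapest edge leaving the tree is R2-R7 (7); add R7.
Step 6: cheapest edge leaving the tree is R4-R8 (8); add R8.
The 4th edge added is R2-R3.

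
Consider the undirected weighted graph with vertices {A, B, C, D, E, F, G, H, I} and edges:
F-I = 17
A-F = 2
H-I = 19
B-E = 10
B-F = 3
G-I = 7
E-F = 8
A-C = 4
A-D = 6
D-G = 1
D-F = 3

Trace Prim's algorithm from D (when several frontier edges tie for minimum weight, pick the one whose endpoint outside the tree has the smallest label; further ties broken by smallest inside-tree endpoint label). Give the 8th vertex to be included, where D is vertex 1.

Prim's algorithm from D:
Step 1: cheapest edge leaving the tree is D-G (1); add G.
Step 2: cheapest edge leaving the tree is D-F (3); add F.
Step 3: cheapest edge leaving the tree is A-F (2); add A.
Step 4: cheapest edge leaving the tree is B-F (3); add B.
Step 5: cheapest edge leaving the tree is A-C (4); add C.
Step 6: cheapest edge leaving the tree is G-I (7); add I.
Step 7: cheapest edge leaving the tree is E-F (8); add E.
Step 8: cheapest edge leaving the tree is H-I (19); add H.
Vertex order: D, G, F, A, B, C, I, E, H. The 8th vertex is E.

E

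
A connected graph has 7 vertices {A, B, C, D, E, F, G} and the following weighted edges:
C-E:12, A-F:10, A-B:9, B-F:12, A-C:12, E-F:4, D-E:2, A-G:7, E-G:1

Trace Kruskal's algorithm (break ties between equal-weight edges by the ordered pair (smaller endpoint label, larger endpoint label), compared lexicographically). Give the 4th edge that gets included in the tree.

A-G

Sort edges by weight, then run Kruskal:
E-G (1): add — endpoints in different components.
D-E (2): add — endpoints in different components.
E-F (4): add — endpoints in different components.
A-G (7): add — endpoints in different components.
A-B (9): add — endpoints in different components.
A-F (10): skip — A and F already connected.
A-C (12): add — endpoints in different components.
The 4th edge added is A-G.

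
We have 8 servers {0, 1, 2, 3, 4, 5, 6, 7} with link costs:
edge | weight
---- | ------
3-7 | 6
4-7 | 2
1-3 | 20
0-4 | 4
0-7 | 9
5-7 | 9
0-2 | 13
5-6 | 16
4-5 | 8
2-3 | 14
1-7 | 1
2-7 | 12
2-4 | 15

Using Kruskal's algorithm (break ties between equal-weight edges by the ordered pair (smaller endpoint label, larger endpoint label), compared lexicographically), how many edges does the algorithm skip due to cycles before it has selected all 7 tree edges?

Sort edges by weight, then run Kruskal:
1-7 (1): add — endpoints in different components.
4-7 (2): add — endpoints in different components.
0-4 (4): add — endpoints in different components.
3-7 (6): add — endpoints in different components.
4-5 (8): add — endpoints in different components.
0-7 (9): skip — 0 and 7 already connected.
5-7 (9): skip — 5 and 7 already connected.
2-7 (12): add — endpoints in different components.
0-2 (13): skip — 0 and 2 already connected.
2-3 (14): skip — 2 and 3 already connected.
2-4 (15): skip — 2 and 4 already connected.
5-6 (16): add — endpoints in different components.
Edges rejected before the tree was complete: 5.

5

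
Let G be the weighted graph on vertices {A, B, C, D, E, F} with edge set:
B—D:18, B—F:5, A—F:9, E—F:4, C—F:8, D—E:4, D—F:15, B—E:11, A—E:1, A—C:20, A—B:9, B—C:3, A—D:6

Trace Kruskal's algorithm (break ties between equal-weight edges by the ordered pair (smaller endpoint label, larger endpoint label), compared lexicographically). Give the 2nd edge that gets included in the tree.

B-C

Kruskal's algorithm — process edges by increasing weight (ties by edge label):
A—E (1): add — endpoints in different components.
B—C (3): add — endpoints in different components.
D—E (4): add — endpoints in different components.
E—F (4): add — endpoints in different components.
B—F (5): add — endpoints in different components.
The 2nd edge added is B—C.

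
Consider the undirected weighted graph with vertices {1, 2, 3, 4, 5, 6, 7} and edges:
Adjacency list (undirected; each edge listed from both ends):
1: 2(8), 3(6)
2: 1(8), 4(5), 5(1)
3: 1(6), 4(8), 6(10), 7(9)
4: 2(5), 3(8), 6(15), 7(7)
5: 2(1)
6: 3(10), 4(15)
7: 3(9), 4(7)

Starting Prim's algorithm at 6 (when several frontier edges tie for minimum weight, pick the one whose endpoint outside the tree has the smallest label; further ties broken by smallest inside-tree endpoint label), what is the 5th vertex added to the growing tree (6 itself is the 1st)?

5

Prim, starting at 6.
Step 1: cheapest edge leaving the tree is 3-6 (10); add 3.
Step 2: cheapest edge leaving the tree is 1-3 (6); add 1.
Step 3: cheapest edge leaving the tree is 1-2 (8); add 2.
Step 4: cheapest edge leaving the tree is 2-5 (1); add 5.
Step 5: cheapest edge leaving the tree is 2-4 (5); add 4.
Step 6: cheapest edge leaving the tree is 4-7 (7); add 7.
Vertex order: 6, 3, 1, 2, 5, 4, 7. The 5th vertex is 5.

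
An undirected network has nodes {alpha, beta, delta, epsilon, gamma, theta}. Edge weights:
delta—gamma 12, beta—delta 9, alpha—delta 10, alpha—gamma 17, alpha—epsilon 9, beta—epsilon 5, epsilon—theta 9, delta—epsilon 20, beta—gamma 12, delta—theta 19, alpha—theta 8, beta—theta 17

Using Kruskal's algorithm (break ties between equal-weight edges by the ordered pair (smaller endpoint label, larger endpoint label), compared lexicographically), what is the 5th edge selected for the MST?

Kruskal's algorithm — process edges by increasing weight (ties by edge label):
beta—epsilon (5): add — endpoints in different components.
alpha—theta (8): add — endpoints in different components.
alpha—epsilon (9): add — endpoints in different components.
beta—delta (9): add — endpoints in different components.
epsilon—theta (9): skip — epsilon and theta already connected.
alpha—delta (10): skip — alpha and delta already connected.
beta—gamma (12): add — endpoints in different components.
The 5th edge added is beta—gamma.

beta-gamma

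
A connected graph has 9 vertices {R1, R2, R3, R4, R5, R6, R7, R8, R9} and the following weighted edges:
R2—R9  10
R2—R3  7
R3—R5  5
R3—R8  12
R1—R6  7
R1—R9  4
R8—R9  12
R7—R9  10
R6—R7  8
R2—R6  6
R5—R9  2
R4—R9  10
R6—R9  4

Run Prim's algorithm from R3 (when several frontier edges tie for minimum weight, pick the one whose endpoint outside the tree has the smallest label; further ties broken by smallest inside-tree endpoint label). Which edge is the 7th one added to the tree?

Prim's algorithm from R3:
Step 1: cheapest edge leaving the tree is R3—R5 (5); add R5.
Step 2: cheapest edge leaving the tree is R5—R9 (2); add R9.
Step 3: cheapest edge leaving the tree is R1—R9 (4); add R1.
Step 4: cheapest edge leaving the tree is R6—R9 (4); add R6.
Step 5: cheapest edge leaving the tree is R2—R6 (6); add R2.
Step 6: cheapest edge leaving the tree is R6—R7 (8); add R7.
Step 7: cheapest edge leaving the tree is R4—R9 (10); add R4.
Step 8: cheapest edge leaving the tree is R3—R8 (12); add R8.
The 7th edge added is R4—R9.

R4-R9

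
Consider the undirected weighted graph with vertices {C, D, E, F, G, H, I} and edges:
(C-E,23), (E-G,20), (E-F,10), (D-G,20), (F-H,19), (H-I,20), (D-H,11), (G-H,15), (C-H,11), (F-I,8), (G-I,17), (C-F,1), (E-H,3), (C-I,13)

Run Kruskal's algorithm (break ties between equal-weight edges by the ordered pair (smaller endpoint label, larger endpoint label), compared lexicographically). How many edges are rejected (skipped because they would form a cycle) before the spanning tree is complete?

2

Kruskal's algorithm — process edges by increasing weight (ties by edge label):
C-F (1): add — endpoints in different components.
E-H (3): add — endpoints in different components.
F-I (8): add — endpoints in different components.
E-F (10): add — endpoints in different components.
C-H (11): skip — C and H already connected.
D-H (11): add — endpoints in different components.
C-I (13): skip — C and I already connected.
G-H (15): add — endpoints in different components.
Edges rejected before the tree was complete: 2.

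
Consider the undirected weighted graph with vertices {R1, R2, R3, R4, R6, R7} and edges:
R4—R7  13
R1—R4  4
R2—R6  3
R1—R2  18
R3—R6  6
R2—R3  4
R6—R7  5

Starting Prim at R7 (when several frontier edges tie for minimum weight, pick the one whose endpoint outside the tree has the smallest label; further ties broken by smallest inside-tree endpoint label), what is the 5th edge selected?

Prim's algorithm from R7:
Step 1: cheapest edge leaving the tree is R6—R7 (5); add R6.
Step 2: cheapest edge leaving the tree is R2—R6 (3); add R2.
Step 3: cheapest edge leaving the tree is R2—R3 (4); add R3.
Step 4: cheapest edge leaving the tree is R4—R7 (13); add R4.
Step 5: cheapest edge leaving the tree is R1—R4 (4); add R1.
The 5th edge added is R1—R4.

R1-R4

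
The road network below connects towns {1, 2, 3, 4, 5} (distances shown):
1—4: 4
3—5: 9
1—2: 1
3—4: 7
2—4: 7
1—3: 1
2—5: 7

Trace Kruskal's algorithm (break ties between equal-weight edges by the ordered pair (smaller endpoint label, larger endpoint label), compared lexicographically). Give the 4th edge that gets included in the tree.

Sort edges by weight, then run Kruskal:
1—2 (1): add — endpoints in different components.
1—3 (1): add — endpoints in different components.
1—4 (4): add — endpoints in different components.
2—4 (7): skip — 2 and 4 already connected.
2—5 (7): add — endpoints in different components.
The 4th edge added is 2—5.

2-5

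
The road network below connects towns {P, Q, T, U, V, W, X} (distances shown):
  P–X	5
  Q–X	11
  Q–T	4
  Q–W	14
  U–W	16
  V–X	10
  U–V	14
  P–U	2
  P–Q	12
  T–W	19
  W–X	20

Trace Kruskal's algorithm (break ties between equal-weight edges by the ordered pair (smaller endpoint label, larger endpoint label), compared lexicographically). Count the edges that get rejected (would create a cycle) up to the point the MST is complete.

Kruskal: consider edges lightest-first.
P–U (2): add. Components now {V} {X} {P,U} {T} {W} {Q}
Q–T (4): add. Components now {V} {X} {P,U} {Q,T} {W}
P–X (5): add. Components now {V} {P,U,X} {Q,T} {W}
V–X (10): add. Components now {P,U,V,X} {Q,T} {W}
Q–X (11): add. Components now {P,Q,T,U,V,X} {W}
P–Q (12): skip — Q and P already connected.
Q–W (14): add. Components now {P,Q,T,U,V,W,X}
Edges rejected before the tree was complete: 1.

1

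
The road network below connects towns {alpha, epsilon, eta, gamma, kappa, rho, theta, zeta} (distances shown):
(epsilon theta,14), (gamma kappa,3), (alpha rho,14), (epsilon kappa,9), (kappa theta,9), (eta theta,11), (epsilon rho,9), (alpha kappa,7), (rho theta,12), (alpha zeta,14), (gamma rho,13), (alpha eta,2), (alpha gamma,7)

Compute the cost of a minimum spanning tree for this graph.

Kruskal: consider edges lightest-first.
alpha eta (2): add — endpoints in different components.
gamma kappa (3): add — endpoints in different components.
alpha gamma (7): add — endpoints in different components.
alpha kappa (7): skip — kappa and alpha already connected.
epsilon kappa (9): add — endpoints in different components.
epsilon rho (9): add — endpoints in different components.
kappa theta (9): add — endpoints in different components.
eta theta (11): skip — eta and theta already connected.
rho theta (12): skip — rho and theta already connected.
gamma rho (13): skip — gamma and rho already connected.
alpha rho (14): skip — rho and alpha already connected.
alpha zeta (14): add — endpoints in different components.
MST edges: alpha eta, gamma kappa, alpha gamma, epsilon kappa, epsilon rho, kappa theta, alpha zeta; total weight 2+3+7+9+9+9+14 = 53.

53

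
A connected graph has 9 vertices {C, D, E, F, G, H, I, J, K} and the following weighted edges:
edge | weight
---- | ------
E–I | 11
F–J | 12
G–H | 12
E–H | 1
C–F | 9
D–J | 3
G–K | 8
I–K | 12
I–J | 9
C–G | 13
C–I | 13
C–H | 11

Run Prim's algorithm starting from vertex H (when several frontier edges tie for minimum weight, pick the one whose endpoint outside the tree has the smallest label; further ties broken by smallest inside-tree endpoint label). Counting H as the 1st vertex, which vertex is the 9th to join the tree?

Grow the tree from H using Prim:
Step 1: cheapest edge leaving the tree is E–H (1); add E.
Step 2: cheapest edge leaving the tree is C–H (11); add C.
Step 3: cheapest edge leaving the tree is C–F (9); add F.
Step 4: cheapest edge leaving the tree is E–I (11); add I.
Step 5: cheapest edge leaving the tree is I–J (9); add J.
Step 6: cheapest edge leaving the tree is D–J (3); add D.
Step 7: cheapest edge leaving the tree is G–H (12); add G.
Step 8: cheapest edge leaving the tree is G–K (8); add K.
Vertex order: H, E, C, F, I, J, D, G, K. The 9th vertex is K.

K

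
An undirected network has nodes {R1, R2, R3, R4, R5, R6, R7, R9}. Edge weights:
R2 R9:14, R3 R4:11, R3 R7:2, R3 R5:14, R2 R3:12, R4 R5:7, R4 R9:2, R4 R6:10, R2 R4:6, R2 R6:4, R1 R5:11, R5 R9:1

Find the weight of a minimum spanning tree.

37

Prim's algorithm from R5:
Step 1: frontier [R5 R9 1, R4 R5 7, R1 R5 11, R3 R5 14] → take R5 R9 (1); add R9.
Step 2: frontier [R4 R5 7, R1 R5 11, R3 R5 14, R4 R9 2, R2 R9 14] → take R4 R9 (2); add R4.
Step 3: frontier [R2 R4 6, R4 R6 10, R3 R4 11, R1 R5 11, R3 R5 14, R2 R9 14] → take R2 R4 (6); add R2.
Step 4: frontier [R2 R6 4, R2 R3 12, R4 R6 10, R3 R4 11, R1 R5 11, R3 R5 14] → take R2 R6 (4); add R6.
Step 5: frontier [R2 R3 12, R3 R4 11, R1 R5 11, R3 R5 14] → take R1 R5 (11); add R1.
Step 6: frontier [R2 R3 12, R3 R4 11, R3 R5 14] → take R3 R4 (11); add R3.
Step 7: frontier [R3 R7 2] → take R3 R7 (2); add R7.
MST edges: R5 R9, R4 R9, R2 R4, R2 R6, R1 R5, R3 R4, R3 R7; total weight 1+2+6+4+11+11+2 = 37.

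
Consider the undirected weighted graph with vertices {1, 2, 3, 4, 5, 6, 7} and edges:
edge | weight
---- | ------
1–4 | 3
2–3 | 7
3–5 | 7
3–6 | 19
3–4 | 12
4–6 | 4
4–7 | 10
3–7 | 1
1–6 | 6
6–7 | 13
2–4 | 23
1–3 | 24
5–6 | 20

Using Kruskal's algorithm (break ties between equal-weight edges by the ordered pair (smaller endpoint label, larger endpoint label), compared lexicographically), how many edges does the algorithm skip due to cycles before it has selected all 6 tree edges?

1

Sort edges by weight, then run Kruskal:
3–7 (1): add — endpoints in different components.
1–4 (3): add — endpoints in different components.
4–6 (4): add — endpoints in different components.
1–6 (6): skip — 1 and 6 already connected.
2–3 (7): add — endpoints in different components.
3–5 (7): add — endpoints in different components.
4–7 (10): add — endpoints in different components.
Edges rejected before the tree was complete: 1.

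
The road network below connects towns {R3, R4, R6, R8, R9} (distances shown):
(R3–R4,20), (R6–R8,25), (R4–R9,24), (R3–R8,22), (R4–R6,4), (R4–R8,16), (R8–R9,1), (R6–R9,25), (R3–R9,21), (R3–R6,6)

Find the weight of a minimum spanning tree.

Kruskal: consider edges lightest-first.
R8–R9 (1): add — endpoints in different components.
R4–R6 (4): add — endpoints in different components.
R3–R6 (6): add — endpoints in different components.
R4–R8 (16): add — endpoints in different components.
MST edges: R8–R9, R4–R6, R3–R6, R4–R8; total weight 1+4+6+16 = 27.

27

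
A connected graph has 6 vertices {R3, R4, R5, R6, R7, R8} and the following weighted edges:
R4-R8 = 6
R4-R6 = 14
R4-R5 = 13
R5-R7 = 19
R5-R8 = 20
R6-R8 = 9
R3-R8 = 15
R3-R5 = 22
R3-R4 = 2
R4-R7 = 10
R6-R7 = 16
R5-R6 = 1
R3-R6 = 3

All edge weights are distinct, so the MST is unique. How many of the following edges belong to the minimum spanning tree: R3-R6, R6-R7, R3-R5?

1

Sort edges by weight, then run Kruskal:
R5-R6 (1): add — endpoints in different components.
R3-R4 (2): add — endpoints in different components.
R3-R6 (3): add — endpoints in different components.
R4-R8 (6): add — endpoints in different components.
R6-R8 (9): skip — R8 and R6 already connected.
R4-R7 (10): add — endpoints in different components.
MST edge set: {R5-R6, R3-R4, R3-R6, R4-R8, R4-R7}.
Of the listed edges, {R3-R6} are in the MST → 1.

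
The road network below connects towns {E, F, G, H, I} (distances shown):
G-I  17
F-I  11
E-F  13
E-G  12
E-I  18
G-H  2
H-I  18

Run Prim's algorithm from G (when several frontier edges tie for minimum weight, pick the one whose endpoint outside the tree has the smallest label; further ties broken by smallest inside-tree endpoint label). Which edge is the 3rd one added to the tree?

E-F

Grow the tree from G using Prim:
Step 1: frontier [G-H 2, E-G 12, G-I 17] → take G-H (2); add H.
Step 2: frontier [E-G 12, G-I 17, H-I 18] → take E-G (12); add E.
Step 3: frontier [E-F 13, E-I 18, G-I 17, H-I 18] → take E-F (13); add F.
Step 4: frontier [E-I 18, F-I 11, G-I 17, H-I 18] → take F-I (11); add I.
The 3rd edge added is E-F.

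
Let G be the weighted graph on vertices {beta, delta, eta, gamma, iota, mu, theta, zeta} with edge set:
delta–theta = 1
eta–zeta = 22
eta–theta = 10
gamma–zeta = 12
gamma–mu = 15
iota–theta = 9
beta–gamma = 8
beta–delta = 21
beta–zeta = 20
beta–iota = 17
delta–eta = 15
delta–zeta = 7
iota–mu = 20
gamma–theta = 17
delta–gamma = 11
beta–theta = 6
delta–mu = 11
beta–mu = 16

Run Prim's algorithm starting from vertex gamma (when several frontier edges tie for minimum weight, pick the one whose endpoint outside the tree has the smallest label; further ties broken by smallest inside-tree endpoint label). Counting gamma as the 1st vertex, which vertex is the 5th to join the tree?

Prim's algorithm from gamma:
Step 1: cheapest edge leaving the tree is beta–gamma (8); add beta.
Step 2: cheapest edge leaving the tree is beta–theta (6); add theta.
Step 3: cheapest edge leaving the tree is delta–theta (1); add delta.
Step 4: cheapest edge leaving the tree is delta–zeta (7); add zeta.
Step 5: cheapest edge leaving the tree is iota–theta (9); add iota.
Step 6: cheapest edge leaving the tree is eta–theta (10); add eta.
Step 7: cheapest edge leaving the tree is delta–mu (11); add mu.
Vertex order: gamma, beta, theta, delta, zeta, iota, eta, mu. The 5th vertex is zeta.

zeta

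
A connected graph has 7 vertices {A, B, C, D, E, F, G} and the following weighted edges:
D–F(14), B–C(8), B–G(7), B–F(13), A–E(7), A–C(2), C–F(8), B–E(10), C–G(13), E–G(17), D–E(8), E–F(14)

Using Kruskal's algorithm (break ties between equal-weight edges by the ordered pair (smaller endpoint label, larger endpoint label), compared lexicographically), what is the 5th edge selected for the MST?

Kruskal's algorithm — process edges by increasing weight (ties by edge label):
A–C (2): add. Components now {A,C} {B} {D} {E} {F} {G}
A–E (7): add. Components now {A,C,E} {B} {D} {F} {G}
B–G (7): add. Components now {A,C,E} {B,G} {D} {F}
B–C (8): add. Components now {A,B,C,E,G} {D} {F}
C–F (8): add. Components now {A,B,C,E,F,G} {D}
D–E (8): add. Components now {A,B,C,D,E,F,G}
The 5th edge added is C–F.

C-F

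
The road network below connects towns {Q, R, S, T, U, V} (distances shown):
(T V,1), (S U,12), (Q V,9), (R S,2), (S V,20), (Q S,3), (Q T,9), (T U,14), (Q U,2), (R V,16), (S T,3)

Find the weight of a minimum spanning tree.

Prim's algorithm from R:
Step 1: frontier [R S 2, R V 16] → take R S (2); add S.
Step 2: frontier [R V 16, Q S 3, S T 3, S U 12, S V 20] → take Q S (3); add Q.
Step 3: frontier [Q U 2, Q T 9, Q V 9, R V 16, S T 3, S U 12, S V 20] → take Q U (2); add U.
Step 4: frontier [Q T 9, Q V 9, R V 16, S T 3, S V 20, T U 14] → take S T (3); add T.
Step 5: frontier [Q V 9, R V 16, S V 20, T V 1] → take T V (1); add V.
MST edges: R S, Q S, Q U, S T, T V; total weight 2+3+2+3+1 = 11.

11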